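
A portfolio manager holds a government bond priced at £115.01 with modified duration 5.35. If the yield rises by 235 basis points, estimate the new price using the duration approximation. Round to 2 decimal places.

Duration approximation: ΔP/P ≈ -D_mod · Δy = -5.35 × (+0.0235) = -0.125725.
New price ≈ 115.01 × (1 - 0.125725) = 100.55036775.

£100.55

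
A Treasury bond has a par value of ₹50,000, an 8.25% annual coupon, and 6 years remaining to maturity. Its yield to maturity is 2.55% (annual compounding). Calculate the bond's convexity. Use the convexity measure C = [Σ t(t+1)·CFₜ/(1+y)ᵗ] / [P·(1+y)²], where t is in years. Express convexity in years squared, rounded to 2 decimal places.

With y = 0.0255:
  t   CF        PV=CF/(1+0.0255)^t    t·PV        t(t+1)·PV
  1     4,125.00     4,022.4281     4,022.4281       8,044.8562
  2     4,125.00     3,922.4067     7,844.8134      23,534.4403
  3     4,125.00     3,824.8725    11,474.6174      45,898.4696
  4     4,125.00     3,729.7635    14,919.0540      74,595.2699
  5     4,125.00     3,637.0195    18,185.0975     109,110.5850
  6    54,125.00    46,535.4503   279,212.7021   1,954,488.9145
  Σ                 65,671.9406   335,658.7124   2,215,672.5354
P = 65,671.9406.
Convexity = Σ t(t+1)·PV / [P·(1+y)²] = 2,215,672.5354 / (65,671.9406 × 1.051650) = 32.08148.

32.08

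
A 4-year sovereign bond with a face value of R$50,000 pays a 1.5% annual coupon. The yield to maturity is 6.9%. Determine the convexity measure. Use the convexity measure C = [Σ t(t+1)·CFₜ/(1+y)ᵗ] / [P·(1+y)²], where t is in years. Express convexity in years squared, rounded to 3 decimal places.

With y = 0.069:
  t   CF        PV=CF/(1+0.069)^t    t·PV        t(t+1)·PV
  1       750.00       701.5903       701.5903       1,403.1805
  2       750.00       656.3052     1,312.6104       3,937.8313
  3       750.00       613.9431     1,841.8294       7,367.3176
  4    50,750.00    38,862.0070   155,448.0280     777,240.1402
  Σ                 40,833.8456   159,304.0581     789,948.4696
P = 40,833.8456.
Convexity = Σ t(t+1)·PV / [P·(1+y)²] = 789,948.4696 / (40,833.8456 × 1.142761) = 16.92868.

16.929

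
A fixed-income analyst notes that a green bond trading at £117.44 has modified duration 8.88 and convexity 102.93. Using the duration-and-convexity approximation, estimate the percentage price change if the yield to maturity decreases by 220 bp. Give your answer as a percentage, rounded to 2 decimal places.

Duration effect: -D_mod·Δy = -8.88 × (-0.022) = +0.195360
Convexity effect: ½·C·(Δy)² = 0.5 × 102.93 × (-0.022)² = +0.02490906
ΔP/P ≈ +0.195360 + 0.02490906 = +0.22026906
= +22.026906%.

+22.03%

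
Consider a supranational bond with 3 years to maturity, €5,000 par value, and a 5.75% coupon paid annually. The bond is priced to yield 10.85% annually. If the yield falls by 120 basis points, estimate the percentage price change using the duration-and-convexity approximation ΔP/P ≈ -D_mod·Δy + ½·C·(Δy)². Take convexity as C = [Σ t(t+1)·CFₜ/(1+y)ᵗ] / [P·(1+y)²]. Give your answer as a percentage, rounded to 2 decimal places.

With y = 0.1085:
  t   CF        PV=CF/(1+0.1085)^t    t·PV        t(t+1)·PV
  1       287.50       259.3595       259.3595         518.7190
  2       287.50       233.9734       467.9468       1,403.8403
  3     5,287.50     3,881.8906    11,645.6717      46,582.6868
  Σ                  4,375.2234    12,372.9780      48,505.2461
P = 4,375.2234; D_Mac = 2.82796 yrs; D_mod = 2.55116 yrs; C = 9.02230.
Duration effect: -2.55116 × (-0.012) = +0.030614
Convexity effect: 0.5 × 9.02230 × (-0.012)² = +0.0006496
ΔP/P ≈ +0.030614 + 0.0006496 = +0.031264 = +3.1264%.

+3.13%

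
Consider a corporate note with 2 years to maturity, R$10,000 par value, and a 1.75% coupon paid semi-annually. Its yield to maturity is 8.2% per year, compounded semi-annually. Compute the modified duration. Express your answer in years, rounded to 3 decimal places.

Periodic yield y = 0.041. First find Macaulay duration:
  t   CF        PV=CF/(1+0.041)^t    t·PV
  1        87.50        84.0538        84.0538
  2        87.50        80.7433       161.4866
  3        87.50        77.5632       232.6897
  4    10,087.50     8,589.7521    34,359.0084
  Σ                  8,832.1124    34,837.2385
P = 8,832.1124; Macaulay duration = 34,837.2385 / 8,832.1124 = 3.94438 half-year periods = 1.97219 years.
Modified duration = D_Mac / (1 + y) = 1.97219 / 1.041 = 1.89452 years.

1.895 years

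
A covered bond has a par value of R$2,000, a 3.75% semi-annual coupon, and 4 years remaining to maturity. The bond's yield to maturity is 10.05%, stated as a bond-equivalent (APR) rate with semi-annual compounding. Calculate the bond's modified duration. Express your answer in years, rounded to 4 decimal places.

3.5368 years

Periodic yield y = 0.05025. First find Macaulay duration:
  t   CF        PV=CF/(1+0.05025)^t    t·PV
  1        37.50        35.7058        35.7058
  2        37.50        33.9974        67.9948
  3        37.50        32.3708        97.1123
  4        37.50        30.8220       123.2879
  5        37.50        29.3473       146.7364
  6        37.50        27.9431       167.6588
  7        37.50        26.6062       186.2432
  8     2,037.50     1,376.4362    11,011.4898
  Σ                  1,593.2288    11,836.2291
P = 1,593.2288; Macaulay duration = 11,836.2291 / 1,593.2288 = 7.42908 half-year periods = 3.71454 years.
Modified duration = D_Mac / (1 + y) = 3.71454 / 1.05025 = 3.53682 years.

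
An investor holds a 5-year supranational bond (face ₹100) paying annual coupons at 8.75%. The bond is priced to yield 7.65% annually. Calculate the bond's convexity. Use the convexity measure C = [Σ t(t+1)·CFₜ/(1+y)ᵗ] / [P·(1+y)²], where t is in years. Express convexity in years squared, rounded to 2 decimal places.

20.93

With y = 0.0765:
  t   CF        PV=CF/(1+0.0765)^t    t·PV        t(t+1)·PV
  1         8.75         8.1282         8.1282          16.2564
  2         8.75         7.5506        15.1011          45.3034
  3         8.75         7.0140        21.0420          84.1680
  4         8.75         6.5156        26.0623         130.3113
  5       108.75        75.2245       376.1223       2,256.7339
  Σ                    104.4328       446.4559       2,532.7730
P = 104.4328.
Convexity = Σ t(t+1)·PV / [P·(1+y)²] = 2,532.7730 / (104.4328 × 1.158852) = 20.92817.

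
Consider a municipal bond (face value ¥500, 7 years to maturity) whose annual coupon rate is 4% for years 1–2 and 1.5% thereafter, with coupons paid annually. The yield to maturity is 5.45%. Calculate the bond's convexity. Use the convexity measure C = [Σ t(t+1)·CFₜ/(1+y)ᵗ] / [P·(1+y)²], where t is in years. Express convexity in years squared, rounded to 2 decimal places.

With y = 0.0545:
  t   CF        PV=CF/(1+0.0545)^t    t·PV        t(t+1)·PV
  1        20.00        18.9663        18.9663          37.9327
  2        20.00        17.9861        35.9722         107.9166
  3         7.50         6.3962        19.1886          76.7543
  4         7.50         6.0656        24.2625         121.3123
  5         7.50         5.7521        28.7606         172.5638
  6         7.50         5.4548        32.7290         229.1031
  7       507.50       350.0338     2,450.2365      19,601.8917
  Σ                    410.6550     2,610.1157      20,347.4744
P = 410.6550.
Convexity = Σ t(t+1)·PV / [P·(1+y)²] = 20,347.4744 / (410.6550 × 1.111970) = 44.55949.

44.56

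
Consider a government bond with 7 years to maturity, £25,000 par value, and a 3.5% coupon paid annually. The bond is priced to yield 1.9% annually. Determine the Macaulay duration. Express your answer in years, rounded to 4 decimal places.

Periodic yield y = 0.019. Discount each cash flow and weight by its year:
  t   CF        PV=CF/(1+0.019)^t    t·PV
  1       875.00       858.6850       858.6850
  2       875.00       842.6742     1,685.3484
  3       875.00       826.9619     2,480.8857
  4       875.00       811.5426     3,246.1704
  5       875.00       796.4108     3,982.0539
  6       875.00       781.5611     4,689.3667
  7    25,875.00    22,680.9411   158,766.5876
  Σ                 27,598.7766   175,709.0976
Price P = Σ PV = 27,598.7766.
Macaulay duration = Σ(t·PV) / P = 175,709.0976 / 27,598.7766 = 6.36655 years.

6.3666 years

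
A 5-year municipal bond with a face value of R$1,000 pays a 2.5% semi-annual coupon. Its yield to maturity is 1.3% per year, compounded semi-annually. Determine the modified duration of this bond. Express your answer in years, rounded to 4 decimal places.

Periodic yield y = 0.0065. First find Macaulay duration:
  t   CF        PV=CF/(1+0.0065)^t    t·PV
  1        12.50        12.4193        12.4193
  2        12.50        12.3391        24.6781
  3        12.50        12.2594        36.7782
  4        12.50        12.1802        48.7209
  5        12.50        12.1016        60.5078
  6        12.50        12.0234        72.1404
  7        12.50        11.9458        83.6203
  8        12.50        11.8686        94.9489
  9        12.50        11.7920       106.1276
  10    1,012.50       948.9804     9,489.8039
  Σ                  1,057.9096    10,029.7453
P = 1,057.9096; Macaulay duration = 10,029.7453 / 1,057.9096 = 9.48072 half-year periods = 4.74036 years.
Modified duration = D_Mac / (1 + y) = 4.74036 / 1.0065 = 4.70975 years.

4.7097 years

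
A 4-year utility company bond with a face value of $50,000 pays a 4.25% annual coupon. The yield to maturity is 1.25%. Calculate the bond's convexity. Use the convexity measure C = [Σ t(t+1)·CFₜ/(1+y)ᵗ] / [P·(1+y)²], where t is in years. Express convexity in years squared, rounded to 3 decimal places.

With y = 0.0125:
  t   CF        PV=CF/(1+0.0125)^t    t·PV        t(t+1)·PV
  1     2,125.00     2,098.7654     2,098.7654       4,197.5309
  2     2,125.00     2,072.8547     4,145.7095      12,437.1285
  3     2,125.00     2,047.2639     6,141.7918      24,567.1674
  4    52,125.00    49,598.2028   198,392.8114     991,964.0569
  Σ                 55,817.0870   210,779.0782   1,033,165.8836
P = 55,817.0870.
Convexity = Σ t(t+1)·PV / [P·(1+y)²] = 1,033,165.8836 / (55,817.0870 × 1.025156) = 18.05564.

18.056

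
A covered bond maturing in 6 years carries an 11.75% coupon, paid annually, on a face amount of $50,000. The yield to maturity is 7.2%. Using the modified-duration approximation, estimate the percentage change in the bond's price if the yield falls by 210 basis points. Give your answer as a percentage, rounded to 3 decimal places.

+9.330%

Periodic yield y = 0.072. Modified duration first:
  t   CF        PV=CF/(1+0.072)^t    t·PV
  1     5,875.00     5,480.4104     5,480.4104
  2     5,875.00     5,112.3232    10,224.6464
  3     5,875.00     4,768.9582    14,306.8746
  4     5,875.00     4,448.6550    17,794.6201
  5     5,875.00     4,149.8648    20,749.3238
  6    55,875.00    36,817.0362   220,902.2169
  Σ                 60,777.2478   289,458.0922
P = 60,777.2478; D_Mac = 4.76261 yrs; D_mod = 4.76261/(1+0.072) = 4.44273 yrs.
ΔP/P ≈ -D_mod · Δy = -4.44273 × (-0.021) = +0.093297 = +9.3297%.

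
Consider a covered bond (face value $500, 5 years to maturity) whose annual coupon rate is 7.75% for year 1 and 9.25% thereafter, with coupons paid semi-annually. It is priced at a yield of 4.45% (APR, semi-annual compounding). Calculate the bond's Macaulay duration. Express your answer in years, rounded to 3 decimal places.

4.250 years

Periodic yield y = 0.02225. Discount each cash flow and weight by its period:
  t   CF        PV=CF/(1+0.02225)^t    t·PV
  1       19.375        18.9533        18.9533
  2       19.375        18.5408        37.0815
  3       23.125        21.6476        64.9429
  4       23.125        21.1765        84.7058
  5       23.125        20.7155       103.5777
  6       23.125        20.2646       121.5879
  7       23.125        19.8236       138.7650
  8       23.125        19.3921       155.1368
  9       23.125        18.9700       170.7301
  10     523.125       419.7921     4,197.9212
  Σ                    599.2761     5,093.4022
Price P = Σ PV = 599.2761.
Macaulay duration = Σ(t·PV) / P = 5,093.4022 / 599.2761 = 8.49926 half-year periods.
In years: 8.49926 / 2 = 4.24963 years.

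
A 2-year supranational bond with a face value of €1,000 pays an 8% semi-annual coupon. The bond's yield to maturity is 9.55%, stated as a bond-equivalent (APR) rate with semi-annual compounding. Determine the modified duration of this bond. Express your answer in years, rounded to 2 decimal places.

1.80 years

Periodic yield y = 0.04775. First find Macaulay duration:
  t   CF        PV=CF/(1+0.04775)^t    t·PV
  1        40.00        38.1770        38.1770
  2        40.00        36.4372        72.8743
  3        40.00        34.7766       104.3298
  4     1,040.00       862.9838     3,451.9353
  Σ                    972.3746     3,667.3165
P = 972.3746; Macaulay duration = 3,667.3165 / 972.3746 = 3.77151 half-year periods = 1.88575 years.
Modified duration = D_Mac / (1 + y) = 1.88575 / 1.04775 = 1.79981 years.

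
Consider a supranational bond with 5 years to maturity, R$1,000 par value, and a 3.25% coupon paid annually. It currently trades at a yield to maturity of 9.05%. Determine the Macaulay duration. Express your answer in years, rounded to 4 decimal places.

Periodic yield y = 0.0905. Discount each cash flow and weight by its year:
  t   CF        PV=CF/(1+0.0905)^t    t·PV
  1        32.50        29.8028        29.8028
  2        32.50        27.3295        54.6590
  3        32.50        25.0615        75.1844
  4        32.50        22.9816        91.9265
  5     1,032.50       669.5172     3,347.5858
  Σ                    774.6926     3,599.1585
Price P = Σ PV = 774.6926.
Macaulay duration = Σ(t·PV) / P = 3,599.1585 / 774.6926 = 4.64592 years.

4.6459 years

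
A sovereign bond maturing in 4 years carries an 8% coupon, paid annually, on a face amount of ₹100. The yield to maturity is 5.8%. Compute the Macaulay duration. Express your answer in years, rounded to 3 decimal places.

Periodic yield y = 0.058. Discount each cash flow and weight by its year:
  t   CF        PV=CF/(1+0.058)^t    t·PV
  1         8.00         7.5614         7.5614
  2         8.00         7.1469        14.2938
  3         8.00         6.7551        20.2654
  4       108.00        86.1948       344.7792
  Σ                    107.6583       386.8998
Price P = Σ PV = 107.6583.
Macaulay duration = Σ(t·PV) / P = 386.8998 / 107.6583 = 3.59378 years.

3.594 years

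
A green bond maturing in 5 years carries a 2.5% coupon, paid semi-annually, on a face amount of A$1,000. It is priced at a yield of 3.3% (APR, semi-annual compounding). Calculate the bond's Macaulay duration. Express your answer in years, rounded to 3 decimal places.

Periodic yield y = 0.0165. Discount each cash flow and weight by its period:
  t   CF        PV=CF/(1+0.0165)^t    t·PV
  1        12.50        12.2971        12.2971
  2        12.50        12.0975        24.1950
  3        12.50        11.9011        35.7034
  4        12.50        11.7079        46.8318
  5        12.50        11.5179        57.5895
  6        12.50        11.3309        67.9856
  7        12.50        11.1470        78.0291
  8        12.50        10.9661        87.7285
  9        12.50        10.7881        97.0926
  10    1,012.50       859.6491     8,596.4908
  Σ                    963.4027     9,103.9433
Price P = Σ PV = 963.4027.
Macaulay duration = Σ(t·PV) / P = 9,103.9433 / 963.4027 = 9.44978 half-year periods.
In years: 9.44978 / 2 = 4.72489 years.

4.725 years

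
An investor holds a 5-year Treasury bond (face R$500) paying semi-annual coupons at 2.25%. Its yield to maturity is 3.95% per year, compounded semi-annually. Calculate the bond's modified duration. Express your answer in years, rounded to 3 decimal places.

4.653 years

Periodic yield y = 0.01975. First find Macaulay duration:
  t   CF        PV=CF/(1+0.01975)^t    t·PV
  1        5.625         5.5161         5.5161
  2        5.625         5.4092        10.8185
  3        5.625         5.3045        15.9134
  4        5.625         5.2017        20.8069
  5        5.625         5.1010        25.5049
  6        5.625         5.0022        30.0131
  7        5.625         4.9053        34.3372
  8        5.625         4.8103        38.4825
  9        5.625         4.7171        42.4543
  10     505.625       415.8066     4,158.0662
  Σ                    461.7740     4,381.9130
P = 461.7740; Macaulay duration = 4,381.9130 / 461.7740 = 9.48930 half-year periods = 4.74465 years.
Modified duration = D_Mac / (1 + y) = 4.74465 / 1.01975 = 4.65276 years.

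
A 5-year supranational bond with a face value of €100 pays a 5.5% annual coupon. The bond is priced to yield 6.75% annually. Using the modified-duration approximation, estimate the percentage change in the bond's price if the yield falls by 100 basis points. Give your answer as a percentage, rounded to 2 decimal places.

Periodic yield y = 0.0675. Modified duration first:
  t   CF        PV=CF/(1+0.0675)^t    t·PV
  1         5.50         5.1522         5.1522
  2         5.50         4.8264         9.6529
  3         5.50         4.5213        13.5638
  4         5.50         4.2354        16.9415
  5       105.50        76.1050       380.5249
  Σ                     94.8403       425.8352
P = 94.8403; D_Mac = 4.49003 yrs; D_mod = 4.49003/(1+0.0675) = 4.20611 yrs.
ΔP/P ≈ -D_mod · Δy = -4.20611 × (-0.01) = +0.042061 = +4.2061%.

+4.21%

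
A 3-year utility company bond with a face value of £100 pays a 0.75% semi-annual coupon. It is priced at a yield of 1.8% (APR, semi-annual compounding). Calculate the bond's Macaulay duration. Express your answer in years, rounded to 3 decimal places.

Periodic yield y = 0.009. Discount each cash flow and weight by its period:
  t   CF        PV=CF/(1+0.009)^t    t·PV
  1        0.375         0.3717         0.3717
  2        0.375         0.3683         0.7367
  3        0.375         0.3651         1.0952
  4        0.375         0.3618         1.4472
  5        0.375         0.3586         1.7929
  6      100.375        95.1215       570.7288
  Σ                     96.9469       576.1724
Price P = Σ PV = 96.9469.
Macaulay duration = Σ(t·PV) / P = 576.1724 / 96.9469 = 5.94318 half-year periods.
In years: 5.94318 / 2 = 2.97159 years.

2.972 years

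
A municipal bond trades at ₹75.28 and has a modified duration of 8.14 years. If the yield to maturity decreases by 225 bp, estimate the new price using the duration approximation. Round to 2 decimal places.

Duration approximation: ΔP/P ≈ -D_mod · Δy = -8.14 × (-0.0225) = +0.183150.
New price ≈ 75.28 × (1 + 0.183150) = 89.067532.

₹89.07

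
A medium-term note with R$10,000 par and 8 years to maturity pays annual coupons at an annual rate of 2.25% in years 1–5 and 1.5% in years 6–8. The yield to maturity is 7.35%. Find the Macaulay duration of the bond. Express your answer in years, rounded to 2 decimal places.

Periodic yield y = 0.0735. Discount each cash flow and weight by its year:
  t   CF        PV=CF/(1+0.0735)^t    t·PV
  1       225.00       209.5948       209.5948
  2       225.00       195.2443       390.4887
  3       225.00       181.8764       545.6292
  4       225.00       169.4238       677.6951
  5       225.00       157.8237       789.1186
  6       150.00        98.0119       588.0716
  7       150.00        91.3013       639.1090
  8    10,150.00     5,755.0573    46,040.4584
  Σ                  6,858.3335    49,880.1654
Price P = Σ PV = 6,858.3335.
Macaulay duration = Σ(t·PV) / P = 49,880.1654 / 6,858.3335 = 7.27293 years.

7.27 years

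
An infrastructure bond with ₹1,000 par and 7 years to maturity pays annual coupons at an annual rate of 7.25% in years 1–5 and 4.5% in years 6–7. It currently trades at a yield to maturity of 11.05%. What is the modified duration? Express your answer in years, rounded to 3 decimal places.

4.998 years

Periodic yield y = 0.1105. First find Macaulay duration:
  t   CF        PV=CF/(1+0.1105)^t    t·PV
  1        72.50        65.2859        65.2859
  2        72.50        58.7897       117.5793
  3        72.50        52.9398       158.8194
  4        72.50        47.6720       190.6882
  5        72.50        42.9284       214.6422
  6        45.00        23.9939       143.9635
  7     1,045.00       501.7488     3,512.2417
  Σ                    793.3586     4,403.2202
P = 793.3586; Macaulay duration = 4,403.2202 / 793.3586 = 5.55010 years.
Modified duration = D_Mac / (1 + y) = 5.55010 / 1.1105 = 4.99784 years.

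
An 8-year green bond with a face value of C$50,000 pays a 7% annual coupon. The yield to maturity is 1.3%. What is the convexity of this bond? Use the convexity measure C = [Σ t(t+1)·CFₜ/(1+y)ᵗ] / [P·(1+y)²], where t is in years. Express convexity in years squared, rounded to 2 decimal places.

With y = 0.013:
  t   CF        PV=CF/(1+0.013)^t    t·PV        t(t+1)·PV
  1     3,500.00     3,455.0839     3,455.0839       6,910.1678
  2     3,500.00     3,410.7442     6,821.4885      20,464.4654
  3     3,500.00     3,366.9736    10,100.9207      40,403.6829
  4     3,500.00     3,323.7646    13,295.0585      66,475.2927
  5     3,500.00     3,281.1102    16,405.5510      98,433.3061
  6     3,500.00     3,239.0032    19,434.0190     136,038.1329
  7     3,500.00     3,197.4365    22,382.0554     179,056.4434
  8    53,500.00    48,247.8782   385,983.0256   3,473,847.2307
  Σ                 71,521.9944   477,877.2027   4,021,628.7220
P = 71,521.9944.
Convexity = Σ t(t+1)·PV / [P·(1+y)²] = 4,021,628.7220 / (71,521.9944 × 1.026169) = 54.79532.

54.80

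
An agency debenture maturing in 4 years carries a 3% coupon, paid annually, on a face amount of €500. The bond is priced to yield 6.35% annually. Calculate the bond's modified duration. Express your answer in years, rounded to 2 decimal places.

3.59 years

Periodic yield y = 0.0635. First find Macaulay duration:
  t   CF        PV=CF/(1+0.0635)^t    t·PV
  1        15.00        14.1044        14.1044
  2        15.00        13.2622        26.5244
  3        15.00        12.4704        37.4111
  4       515.00       402.5847     1,610.3387
  Σ                    442.4216     1,688.3786
P = 442.4216; Macaulay duration = 1,688.3786 / 442.4216 = 3.81622 years.
Modified duration = D_Mac / (1 + y) = 3.81622 / 1.0635 = 3.58836 years.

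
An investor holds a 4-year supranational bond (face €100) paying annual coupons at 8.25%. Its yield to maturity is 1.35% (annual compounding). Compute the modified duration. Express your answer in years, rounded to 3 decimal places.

3.570 years

Periodic yield y = 0.0135. First find Macaulay duration:
  t   CF        PV=CF/(1+0.0135)^t    t·PV
  1         8.25         8.1401         8.1401
  2         8.25         8.0317        16.0634
  3         8.25         7.9247        23.7741
  4       108.25       102.5966       410.3863
  Σ                    126.6931       458.3639
P = 126.6931; Macaulay duration = 458.3639 / 126.6931 = 3.61791 years.
Modified duration = D_Mac / (1 + y) = 3.61791 / 1.0135 = 3.56972 years.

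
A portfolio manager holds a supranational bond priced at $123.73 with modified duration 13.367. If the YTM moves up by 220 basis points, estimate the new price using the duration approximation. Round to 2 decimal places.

Duration approximation: ΔP/P ≈ -D_mod · Δy = -13.367 × (+0.022) = -0.294074.
New price ≈ 123.73 × (1 - 0.294074) = 87.34422398.

$87.34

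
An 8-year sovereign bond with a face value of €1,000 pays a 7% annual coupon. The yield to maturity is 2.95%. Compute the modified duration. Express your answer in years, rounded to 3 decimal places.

6.411 years

Periodic yield y = 0.0295. First find Macaulay duration:
  t   CF        PV=CF/(1+0.0295)^t    t·PV
  1        70.00        67.9942        67.9942
  2        70.00        66.0458       132.0916
  3        70.00        64.1533       192.4599
  4        70.00        62.3150       249.2600
  5        70.00        60.5294       302.6469
  6        70.00        58.7949       352.7696
  7        70.00        57.1102       399.7713
  8     1,070.00       847.9553     6,783.6426
  Σ                  1,284.8981     8,480.6362
P = 1,284.8981; Macaulay duration = 8,480.6362 / 1,284.8981 = 6.60024 years.
Modified duration = D_Mac / (1 + y) = 6.60024 / 1.0295 = 6.41111 years.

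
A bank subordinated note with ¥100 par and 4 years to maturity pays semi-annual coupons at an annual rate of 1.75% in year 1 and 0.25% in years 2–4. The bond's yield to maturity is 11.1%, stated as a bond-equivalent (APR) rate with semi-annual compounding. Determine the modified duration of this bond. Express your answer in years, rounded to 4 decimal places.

3.7049 years

Periodic yield y = 0.0555. First find Macaulay duration:
  t   CF        PV=CF/(1+0.0555)^t    t·PV
  1        0.875         0.8290         0.8290
  2        0.875         0.7854         1.5708
  3        0.125         0.1063         0.3189
  4        0.125         0.1007         0.4028
  5        0.125         0.0954         0.4771
  6        0.125         0.0904         0.5424
  7        0.125         0.0856         0.5995
  8      100.125        64.9945       519.9560
  Σ                     67.0874       524.6965
P = 67.0874; Macaulay duration = 524.6965 / 67.0874 = 7.82109 half-year periods = 3.91055 years.
Modified duration = D_Mac / (1 + y) = 3.91055 / 1.0555 = 3.70492 years.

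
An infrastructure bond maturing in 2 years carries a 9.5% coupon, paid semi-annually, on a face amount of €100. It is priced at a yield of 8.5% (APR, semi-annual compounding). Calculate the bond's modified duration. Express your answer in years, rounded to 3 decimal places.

1.793 years

Periodic yield y = 0.0425. First find Macaulay duration:
  t   CF        PV=CF/(1+0.0425)^t    t·PV
  1         4.75         4.5564         4.5564
  2         4.75         4.3706         8.7412
  3         4.75         4.1924        12.5773
  4       104.75        88.6849       354.7397
  Σ                    101.8043       380.6145
P = 101.8043; Macaulay duration = 380.6145 / 101.8043 = 3.73869 half-year periods = 1.86934 years.
Modified duration = D_Mac / (1 + y) = 1.86934 / 1.0425 = 1.79314 years.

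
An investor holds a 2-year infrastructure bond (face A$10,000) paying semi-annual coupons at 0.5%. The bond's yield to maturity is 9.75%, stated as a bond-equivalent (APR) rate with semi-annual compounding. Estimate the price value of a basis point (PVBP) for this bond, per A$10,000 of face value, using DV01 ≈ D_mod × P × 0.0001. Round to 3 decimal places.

Periodic yield y = 0.04875.
  t   CF        PV=CF/(1+0.04875)^t    t·PV
  1        25.00        23.8379        23.8379
  2        25.00        22.7298        45.4596
  3        25.00        21.6733        65.0198
  4    10,025.00     8,286.9837    33,147.9349
  Σ                  8,355.2247    33,282.2522
P = 8,355.2247; D_Mac = 3.98341 half-year periods = 1.99170 yrs; D_mod = 1.89912 yrs.
DV01 ≈ 1.89912 × 8,355.2247 × 0.0001 = 1.586758.

A$1.587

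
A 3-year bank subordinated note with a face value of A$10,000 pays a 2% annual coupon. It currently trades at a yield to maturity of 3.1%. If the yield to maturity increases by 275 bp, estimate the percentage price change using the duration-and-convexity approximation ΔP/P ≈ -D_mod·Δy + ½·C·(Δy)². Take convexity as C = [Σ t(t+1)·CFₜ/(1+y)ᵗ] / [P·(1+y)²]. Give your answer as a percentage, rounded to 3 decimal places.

With y = 0.031:
  t   CF        PV=CF/(1+0.031)^t    t·PV        t(t+1)·PV
  1       200.00       193.9864       193.9864         387.9728
  2       200.00       188.1537       376.3073       1,128.9219
  3    10,200.00     9,307.3099    27,921.9298     111,687.7191
  Σ                  9,689.4500    28,492.2235     113,204.6139
P = 9,689.4500; D_Mac = 2.94054 yrs; D_mod = 2.85212 yrs; C = 10.99126.
Duration effect: -2.85212 × (+0.0275) = -0.078433
Convexity effect: 0.5 × 10.99126 × (0.0275)² = +0.0041561
ΔP/P ≈ -0.078433 + 0.0041561 = -0.074277 = -7.4277%.

-7.428%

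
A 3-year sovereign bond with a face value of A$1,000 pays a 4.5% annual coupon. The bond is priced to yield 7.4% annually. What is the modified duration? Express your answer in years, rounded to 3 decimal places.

2.670 years

Periodic yield y = 0.074. First find Macaulay duration:
  t   CF        PV=CF/(1+0.074)^t    t·PV
  1        45.00        41.8994        41.8994
  2        45.00        39.0125        78.0250
  3     1,045.00       843.5357     2,530.6070
  Σ                    924.4476     2,650.5314
P = 924.4476; Macaulay duration = 2,650.5314 / 924.4476 = 2.86715 years.
Modified duration = D_Mac / (1 + y) = 2.86715 / 1.074 = 2.66960 years.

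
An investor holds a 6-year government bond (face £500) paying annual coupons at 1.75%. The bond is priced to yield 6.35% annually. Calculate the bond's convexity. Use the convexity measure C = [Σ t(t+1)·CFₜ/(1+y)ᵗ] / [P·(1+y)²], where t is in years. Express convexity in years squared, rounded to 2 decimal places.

34.73

With y = 0.0635:
  t   CF        PV=CF/(1+0.0635)^t    t·PV        t(t+1)·PV
  1         8.75         8.2276         8.2276          16.4551
  2         8.75         7.7363        15.4726          46.4178
  3         8.75         7.2744        21.8231          87.2925
  4         8.75         6.8400        27.3601         136.8006
  5         8.75         6.4316        32.1581         192.9487
  6       508.75       351.6248     2,109.7486      14,768.2402
  Σ                    388.1346     2,214.7901      15,248.1549
P = 388.1346.
Convexity = Σ t(t+1)·PV / [P·(1+y)²] = 15,248.1549 / (388.1346 × 1.131032) = 34.73441.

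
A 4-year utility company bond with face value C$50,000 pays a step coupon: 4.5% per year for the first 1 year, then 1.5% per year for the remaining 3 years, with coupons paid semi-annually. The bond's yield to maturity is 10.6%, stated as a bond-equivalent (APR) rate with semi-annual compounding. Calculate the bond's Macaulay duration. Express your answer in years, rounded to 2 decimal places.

Periodic yield y = 0.053. Discount each cash flow and weight by its period:
  t   CF        PV=CF/(1+0.053)^t    t·PV
  1     1,125.00     1,068.3761     1,068.3761
  2     1,125.00     1,014.6022     2,029.2043
  3       375.00       321.1783       963.5348
  4       375.00       305.0126     1,220.0504
  5       375.00       289.6606     1,448.3030
  6       375.00       275.0813     1,650.4877
  7       375.00       261.2358     1,828.6505
  8    50,375.00    33,326.3760   266,611.0079
  Σ                 36,861.5227   276,819.6146
Price P = Σ PV = 36,861.5227.
Macaulay duration = Σ(t·PV) / P = 276,819.6146 / 36,861.5227 = 7.50972 half-year periods.
In years: 7.50972 / 2 = 3.75486 years.

3.75 years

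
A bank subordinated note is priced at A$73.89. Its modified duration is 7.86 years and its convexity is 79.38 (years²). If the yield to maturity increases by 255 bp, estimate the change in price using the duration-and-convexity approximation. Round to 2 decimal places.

Duration effect: -D_mod·Δy = -7.86 × (+0.0255) = -0.200430
Convexity effect: ½·C·(Δy)² = 0.5 × 79.38 × (0.0255)² = +0.0258084225
ΔP/P ≈ -0.200430 + 0.0258084225 = -0.1746215775
ΔP ≈ 73.89 × (-0.1746215775) = -12.902788361475.

-A$12.90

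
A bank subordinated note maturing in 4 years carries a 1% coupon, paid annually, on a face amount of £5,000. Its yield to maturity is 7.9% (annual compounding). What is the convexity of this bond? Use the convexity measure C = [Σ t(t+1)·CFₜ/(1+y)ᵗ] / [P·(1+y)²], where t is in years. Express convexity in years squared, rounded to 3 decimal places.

With y = 0.079:
  t   CF        PV=CF/(1+0.079)^t    t·PV        t(t+1)·PV
  1        50.00        46.3392        46.3392          92.6784
  2        50.00        42.9464        85.8929         257.6786
  3        50.00        39.8021       119.4062         477.6249
  4     5,050.00     3,725.6804    14,902.7217      74,513.6084
  Σ                  3,854.7681    15,154.3600      75,341.5903
P = 3,854.7681.
Convexity = Σ t(t+1)·PV / [P·(1+y)²] = 75,341.5903 / (3,854.7681 × 1.164241) = 16.78779.

16.788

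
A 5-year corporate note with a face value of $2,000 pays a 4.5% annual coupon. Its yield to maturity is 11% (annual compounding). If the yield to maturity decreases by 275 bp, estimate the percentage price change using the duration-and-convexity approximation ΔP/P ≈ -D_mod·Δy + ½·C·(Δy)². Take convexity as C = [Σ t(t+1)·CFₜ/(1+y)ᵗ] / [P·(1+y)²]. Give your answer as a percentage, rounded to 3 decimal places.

With y = 0.11:
  t   CF        PV=CF/(1+0.11)^t    t·PV        t(t+1)·PV
  1        90.00        81.0811        81.0811         162.1622
  2        90.00        73.0460       146.0920         438.2761
  3        90.00        65.8072       197.4217         789.6867
  4        90.00        59.2858       237.1432       1,185.7158
  5     2,090.00     1,240.3133     6,201.5664      37,209.3983
  Σ                  1,519.5334     6,863.3043      39,785.2390
P = 1,519.5334; D_Mac = 4.51672 yrs; D_mod = 4.06912 yrs; C = 21.25033.
Duration effect: -4.06912 × (-0.0275) = +0.111901
Convexity effect: 0.5 × 21.25033 × (-0.0275)² = +0.0080353
ΔP/P ≈ +0.111901 + 0.0080353 = +0.119936 = +11.9936%.

+11.994%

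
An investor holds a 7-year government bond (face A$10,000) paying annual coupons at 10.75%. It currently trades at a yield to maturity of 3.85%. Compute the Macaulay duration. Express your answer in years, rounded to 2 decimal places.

5.56 years

Periodic yield y = 0.0385. Discount each cash flow and weight by its year:
  t   CF        PV=CF/(1+0.0385)^t    t·PV
  1     1,075.00     1,035.1468     1,035.1468
  2     1,075.00       996.7712     1,993.5423
  3     1,075.00       959.8182     2,879.4545
  4     1,075.00       924.2351     3,696.9404
  5     1,075.00       889.9712     4,449.8561
  6     1,075.00       856.9776     5,141.8655
  7    11,075.00     8,501.5523    59,510.8658
  Σ                 14,164.4723    78,707.6714
Price P = Σ PV = 14,164.4723.
Macaulay duration = Σ(t·PV) / P = 78,707.6714 / 14,164.4723 = 5.55670 years.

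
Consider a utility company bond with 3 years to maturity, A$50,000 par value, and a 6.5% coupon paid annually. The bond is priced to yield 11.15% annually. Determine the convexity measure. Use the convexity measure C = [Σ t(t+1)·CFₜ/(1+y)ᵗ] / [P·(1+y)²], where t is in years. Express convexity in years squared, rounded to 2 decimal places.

8.89

With y = 0.1115:
  t   CF        PV=CF/(1+0.1115)^t    t·PV        t(t+1)·PV
  1     3,250.00     2,923.9766     2,923.9766       5,847.9532
  2     3,250.00     2,630.6582     5,261.3164      15,783.9493
  3    53,250.00    38,778.5183   116,335.5549     465,342.2196
  Σ                 44,333.1531   124,520.8480     486,974.1222
P = 44,333.1531.
Convexity = Σ t(t+1)·PV / [P·(1+y)²] = 486,974.1222 / (44,333.1531 × 1.235432) = 8.89116.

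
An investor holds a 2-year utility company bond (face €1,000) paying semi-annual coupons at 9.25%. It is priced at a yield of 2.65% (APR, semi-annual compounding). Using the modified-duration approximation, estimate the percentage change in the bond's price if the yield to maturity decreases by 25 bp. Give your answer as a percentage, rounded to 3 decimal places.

+0.464%

Periodic yield y = 0.01325. Modified duration first:
  t   CF        PV=CF/(1+0.01325)^t    t·PV
  1        46.25        45.6452        45.6452
  2        46.25        45.0483        90.0966
  3        46.25        44.4592       133.3777
  4     1,046.25       992.5880     3,970.3520
  Σ                  1,127.7407     4,239.4715
P = 1,127.7407; D_Mac = 3.75926 half-year periods = 1.87963 yrs; D_mod = 1.87963/(1+0.01325) = 1.85505 yrs.
ΔP/P ≈ -D_mod · Δy = -1.85505 × (-0.0025) = +0.004638 = +0.4638%.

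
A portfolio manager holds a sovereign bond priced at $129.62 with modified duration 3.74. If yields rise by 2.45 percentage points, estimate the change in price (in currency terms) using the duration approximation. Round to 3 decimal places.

-$11.877

Duration approximation: ΔP/P ≈ -D_mod · Δy = -3.74 × (+0.0245) = -0.091630.
ΔP ≈ 129.62 × (-0.091630) = -11.8770806.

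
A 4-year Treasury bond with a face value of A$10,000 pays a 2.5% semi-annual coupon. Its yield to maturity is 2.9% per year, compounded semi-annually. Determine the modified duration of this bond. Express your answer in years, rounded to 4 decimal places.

Periodic yield y = 0.0145. First find Macaulay duration:
  t   CF        PV=CF/(1+0.0145)^t    t·PV
  1       125.00       123.2134       123.2134
  2       125.00       121.4523       242.9047
  3       125.00       119.7165       359.1494
  4       125.00       118.0054       472.0215
  5       125.00       116.3188       581.5938
  6       125.00       114.6562       687.9375
  7       125.00       113.0175       791.1224
  8    10,125.00     9,023.5748    72,188.5981
  Σ                  9,849.9548    75,446.5408
P = 9,849.9548; Macaulay duration = 75,446.5408 / 9,849.9548 = 7.65958 half-year periods = 3.82979 years.
Modified duration = D_Mac / (1 + y) = 3.82979 / 1.0145 = 3.77505 years.

3.7751 years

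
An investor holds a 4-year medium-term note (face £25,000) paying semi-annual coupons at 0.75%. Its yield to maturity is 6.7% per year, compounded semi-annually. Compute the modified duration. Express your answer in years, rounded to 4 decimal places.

3.8123 years

Periodic yield y = 0.0335. First find Macaulay duration:
  t   CF        PV=CF/(1+0.0335)^t    t·PV
  1        93.75        90.7112        90.7112
  2        93.75        87.7709       175.5417
  3        93.75        84.9258       254.7775
  4        93.75        82.1730       328.6922
  5        93.75        79.5095       397.5474
  6        93.75        76.9322       461.5935
  7        93.75        74.4386       521.0699
  8    25,093.75    19,278.8764   154,231.0113
  Σ                 19,855.3376   156,460.9445
P = 19,855.3376; Macaulay duration = 156,460.9445 / 19,855.3376 = 7.88004 half-year periods = 3.94002 years.
Modified duration = D_Mac / (1 + y) = 3.94002 / 1.0335 = 3.81231 years.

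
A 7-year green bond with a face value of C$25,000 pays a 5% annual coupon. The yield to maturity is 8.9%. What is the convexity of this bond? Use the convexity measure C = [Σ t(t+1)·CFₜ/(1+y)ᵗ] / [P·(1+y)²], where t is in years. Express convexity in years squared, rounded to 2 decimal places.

With y = 0.089:
  t   CF        PV=CF/(1+0.089)^t    t·PV        t(t+1)·PV
  1     1,250.00     1,147.8421     1,147.8421       2,295.6841
  2     1,250.00     1,054.0331     2,108.0662       6,324.1987
  3     1,250.00       967.8908     2,903.6725      11,614.6899
  4     1,250.00       888.7886     3,555.1546      17,775.7728
  5     1,250.00       816.1512     4,080.7559      24,484.5355
  6     1,250.00       749.4501     4,496.7007      31,476.9051
  7    26,250.00    14,452.2062   101,165.4434     809,323.5474
  Σ                 20,076.3621   119,457.6354     903,295.3335
P = 20,076.3621.
Convexity = Σ t(t+1)·PV / [P·(1+y)²] = 903,295.3335 / (20,076.3621 × 1.185921) = 37.93927.

37.94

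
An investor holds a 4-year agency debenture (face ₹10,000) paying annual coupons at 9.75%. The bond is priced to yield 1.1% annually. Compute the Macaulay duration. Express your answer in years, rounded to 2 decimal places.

3.57 years

Periodic yield y = 0.011. Discount each cash flow and weight by its year:
  t   CF        PV=CF/(1+0.011)^t    t·PV
  1       975.00       964.3917       964.3917
  2       975.00       953.8988     1,907.7976
  3       975.00       943.5201     2,830.5603
  4    10,975.00    10,505.0931    42,020.3725
  Σ                 13,366.9037    47,723.1220
Price P = Σ PV = 13,366.9037.
Macaulay duration = Σ(t·PV) / P = 47,723.1220 / 13,366.9037 = 3.57025 years.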